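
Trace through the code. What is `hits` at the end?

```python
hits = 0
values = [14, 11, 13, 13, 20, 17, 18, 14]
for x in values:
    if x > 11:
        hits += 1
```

Let's trace through this code step by step.

Initialize: hits = 0
Initialize: values = [14, 11, 13, 13, 20, 17, 18, 14]
Entering loop: for x in values:

After execution: hits = 7
7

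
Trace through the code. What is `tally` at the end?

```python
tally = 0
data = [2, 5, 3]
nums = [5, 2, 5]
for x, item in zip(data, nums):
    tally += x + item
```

Let's trace through this code step by step.

Initialize: tally = 0
Initialize: data = [2, 5, 3]
Initialize: nums = [5, 2, 5]
Entering loop: for x, item in zip(data, nums):

After execution: tally = 22
22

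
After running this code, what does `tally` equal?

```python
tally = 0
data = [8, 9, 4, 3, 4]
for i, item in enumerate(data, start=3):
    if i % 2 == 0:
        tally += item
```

Let's trace through this code step by step.

Initialize: tally = 0
Initialize: data = [8, 9, 4, 3, 4]
Entering loop: for i, item in enumerate(data, start=3):

After execution: tally = 12
12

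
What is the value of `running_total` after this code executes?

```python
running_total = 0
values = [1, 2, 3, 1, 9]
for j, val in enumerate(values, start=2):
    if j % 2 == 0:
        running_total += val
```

Let's trace through this code step by step.

Initialize: running_total = 0
Initialize: values = [1, 2, 3, 1, 9]
Entering loop: for j, val in enumerate(values, start=2):

After execution: running_total = 13
13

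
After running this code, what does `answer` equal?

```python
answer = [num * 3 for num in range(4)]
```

Let's trace through this code step by step.

Initialize: answer = [num * 3 for num in range(4)]

After execution: answer = [0, 3, 6, 9]
[0, 3, 6, 9]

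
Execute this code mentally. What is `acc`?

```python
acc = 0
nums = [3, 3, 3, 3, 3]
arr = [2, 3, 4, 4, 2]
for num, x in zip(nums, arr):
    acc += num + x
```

Let's trace through this code step by step.

Initialize: acc = 0
Initialize: nums = [3, 3, 3, 3, 3]
Initialize: arr = [2, 3, 4, 4, 2]
Entering loop: for num, x in zip(nums, arr):

After execution: acc = 30
30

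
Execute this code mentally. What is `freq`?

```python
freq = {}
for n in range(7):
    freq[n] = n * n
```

Let's trace through this code step by step.

Initialize: freq = {}
Entering loop: for n in range(7):

After execution: freq = {0: 0, 1: 1, 2: 4, 3: 9, 4: 16, 5: 25, 6: 36}
{0: 0, 1: 1, 2: 4, 3: 9, 4: 16, 5: 25, 6: 36}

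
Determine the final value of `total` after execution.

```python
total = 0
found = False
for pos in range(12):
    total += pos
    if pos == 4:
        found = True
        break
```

Let's trace through this code step by step.

Initialize: total = 0
Initialize: found = False
Entering loop: for pos in range(12):

After execution: total = 10
10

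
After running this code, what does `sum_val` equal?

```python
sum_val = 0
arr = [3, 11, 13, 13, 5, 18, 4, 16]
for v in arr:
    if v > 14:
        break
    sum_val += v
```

Let's trace through this code step by step.

Initialize: sum_val = 0
Initialize: arr = [3, 11, 13, 13, 5, 18, 4, 16]
Entering loop: for v in arr:

After execution: sum_val = 45
45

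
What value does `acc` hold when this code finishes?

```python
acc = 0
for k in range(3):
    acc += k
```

Let's trace through this code step by step.

Initialize: acc = 0
Entering loop: for k in range(3):

After execution: acc = 3
3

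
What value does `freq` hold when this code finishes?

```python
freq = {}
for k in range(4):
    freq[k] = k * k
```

Let's trace through this code step by step.

Initialize: freq = {}
Entering loop: for k in range(4):

After execution: freq = {0: 0, 1: 1, 2: 4, 3: 9}
{0: 0, 1: 1, 2: 4, 3: 9}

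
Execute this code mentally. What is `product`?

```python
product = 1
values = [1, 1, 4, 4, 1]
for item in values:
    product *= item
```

Let's trace through this code step by step.

Initialize: product = 1
Initialize: values = [1, 1, 4, 4, 1]
Entering loop: for item in values:

After execution: product = 16
16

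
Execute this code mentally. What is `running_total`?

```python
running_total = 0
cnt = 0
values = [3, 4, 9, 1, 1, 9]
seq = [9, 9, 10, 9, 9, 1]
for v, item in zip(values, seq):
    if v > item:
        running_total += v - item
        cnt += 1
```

Let's trace through this code step by step.

Initialize: running_total = 0
Initialize: cnt = 0
Initialize: values = [3, 4, 9, 1, 1, 9]
Initialize: seq = [9, 9, 10, 9, 9, 1]
Entering loop: for v, item in zip(values, seq):

After execution: running_total = 8
8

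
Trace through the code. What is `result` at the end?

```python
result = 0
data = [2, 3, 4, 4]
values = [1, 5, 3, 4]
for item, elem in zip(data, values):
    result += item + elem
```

Let's trace through this code step by step.

Initialize: result = 0
Initialize: data = [2, 3, 4, 4]
Initialize: values = [1, 5, 3, 4]
Entering loop: for item, elem in zip(data, values):

After execution: result = 26
26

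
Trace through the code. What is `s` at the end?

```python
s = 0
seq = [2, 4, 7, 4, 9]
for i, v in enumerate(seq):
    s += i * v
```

Let's trace through this code step by step.

Initialize: s = 0
Initialize: seq = [2, 4, 7, 4, 9]
Entering loop: for i, v in enumerate(seq):

After execution: s = 66
66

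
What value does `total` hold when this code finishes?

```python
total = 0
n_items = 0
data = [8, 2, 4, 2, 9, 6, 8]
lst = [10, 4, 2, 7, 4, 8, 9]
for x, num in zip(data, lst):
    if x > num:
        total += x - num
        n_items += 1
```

Let's trace through this code step by step.

Initialize: total = 0
Initialize: n_items = 0
Initialize: data = [8, 2, 4, 2, 9, 6, 8]
Initialize: lst = [10, 4, 2, 7, 4, 8, 9]
Entering loop: for x, num in zip(data, lst):

After execution: total = 7
7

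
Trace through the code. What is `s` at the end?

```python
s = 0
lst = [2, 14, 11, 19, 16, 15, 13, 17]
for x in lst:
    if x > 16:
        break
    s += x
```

Let's trace through this code step by step.

Initialize: s = 0
Initialize: lst = [2, 14, 11, 19, 16, 15, 13, 17]
Entering loop: for x in lst:

After execution: s = 27
27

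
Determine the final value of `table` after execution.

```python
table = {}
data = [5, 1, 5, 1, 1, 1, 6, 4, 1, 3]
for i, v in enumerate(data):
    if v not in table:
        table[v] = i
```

Let's trace through this code step by step.

Initialize: table = {}
Initialize: data = [5, 1, 5, 1, 1, 1, 6, 4, 1, 3]
Entering loop: for i, v in enumerate(data):

After execution: table = {5: 0, 1: 1, 6: 6, 4: 7, 3: 9}
{5: 0, 1: 1, 6: 6, 4: 7, 3: 9}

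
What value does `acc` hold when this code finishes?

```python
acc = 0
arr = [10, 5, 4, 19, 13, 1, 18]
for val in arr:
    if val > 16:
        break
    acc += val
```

Let's trace through this code step by step.

Initialize: acc = 0
Initialize: arr = [10, 5, 4, 19, 13, 1, 18]
Entering loop: for val in arr:

After execution: acc = 19
19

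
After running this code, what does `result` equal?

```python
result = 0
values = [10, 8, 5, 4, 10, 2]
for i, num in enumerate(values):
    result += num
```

Let's trace through this code step by step.

Initialize: result = 0
Initialize: values = [10, 8, 5, 4, 10, 2]
Entering loop: for i, num in enumerate(values):

After execution: result = 39
39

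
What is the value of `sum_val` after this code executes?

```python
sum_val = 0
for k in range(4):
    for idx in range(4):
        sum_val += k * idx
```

Let's trace through this code step by step.

Initialize: sum_val = 0
Entering loop: for k in range(4):

After execution: sum_val = 36
36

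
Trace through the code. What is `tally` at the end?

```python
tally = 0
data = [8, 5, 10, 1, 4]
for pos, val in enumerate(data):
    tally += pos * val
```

Let's trace through this code step by step.

Initialize: tally = 0
Initialize: data = [8, 5, 10, 1, 4]
Entering loop: for pos, val in enumerate(data):

After execution: tally = 44
44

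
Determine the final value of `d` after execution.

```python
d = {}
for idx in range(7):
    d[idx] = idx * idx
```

Let's trace through this code step by step.

Initialize: d = {}
Entering loop: for idx in range(7):

After execution: d = {0: 0, 1: 1, 2: 4, 3: 9, 4: 16, 5: 25, 6: 36}
{0: 0, 1: 1, 2: 4, 3: 9, 4: 16, 5: 25, 6: 36}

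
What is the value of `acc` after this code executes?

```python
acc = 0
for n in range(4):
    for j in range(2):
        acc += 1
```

Let's trace through this code step by step.

Initialize: acc = 0
Entering loop: for n in range(4):

After execution: acc = 8
8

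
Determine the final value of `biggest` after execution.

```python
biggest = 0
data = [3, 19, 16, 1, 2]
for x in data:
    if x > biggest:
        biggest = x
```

Let's trace through this code step by step.

Initialize: biggest = 0
Initialize: data = [3, 19, 16, 1, 2]
Entering loop: for x in data:

After execution: biggest = 19
19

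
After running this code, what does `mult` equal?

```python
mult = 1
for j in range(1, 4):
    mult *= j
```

Let's trace through this code step by step.

Initialize: mult = 1
Entering loop: for j in range(1, 4):

After execution: mult = 6
6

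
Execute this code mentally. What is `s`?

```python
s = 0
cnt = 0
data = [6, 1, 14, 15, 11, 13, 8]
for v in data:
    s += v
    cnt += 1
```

Let's trace through this code step by step.

Initialize: s = 0
Initialize: cnt = 0
Initialize: data = [6, 1, 14, 15, 11, 13, 8]
Entering loop: for v in data:

After execution: s = 68
68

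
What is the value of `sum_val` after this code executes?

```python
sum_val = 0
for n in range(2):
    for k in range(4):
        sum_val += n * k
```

Let's trace through this code step by step.

Initialize: sum_val = 0
Entering loop: for n in range(2):

After execution: sum_val = 6
6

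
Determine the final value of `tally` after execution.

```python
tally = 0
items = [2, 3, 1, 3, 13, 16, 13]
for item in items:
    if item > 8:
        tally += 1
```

Let's trace through this code step by step.

Initialize: tally = 0
Initialize: items = [2, 3, 1, 3, 13, 16, 13]
Entering loop: for item in items:

After execution: tally = 3
3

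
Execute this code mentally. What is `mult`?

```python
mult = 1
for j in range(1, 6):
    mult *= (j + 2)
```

Let's trace through this code step by step.

Initialize: mult = 1
Entering loop: for j in range(1, 6):

After execution: mult = 2520
2520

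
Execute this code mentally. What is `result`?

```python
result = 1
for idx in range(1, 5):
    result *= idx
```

Let's trace through this code step by step.

Initialize: result = 1
Entering loop: for idx in range(1, 5):

After execution: result = 24
24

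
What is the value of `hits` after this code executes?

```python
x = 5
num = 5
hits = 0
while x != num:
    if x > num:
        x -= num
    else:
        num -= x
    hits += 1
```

Let's trace through this code step by step.

Initialize: x = 5
Initialize: num = 5
Initialize: hits = 0
Entering loop: while x != num:

After execution: hits = 0
0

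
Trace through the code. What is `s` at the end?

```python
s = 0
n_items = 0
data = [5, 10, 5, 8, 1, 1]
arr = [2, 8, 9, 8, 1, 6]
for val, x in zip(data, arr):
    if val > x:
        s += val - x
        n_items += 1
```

Let's trace through this code step by step.

Initialize: s = 0
Initialize: n_items = 0
Initialize: data = [5, 10, 5, 8, 1, 1]
Initialize: arr = [2, 8, 9, 8, 1, 6]
Entering loop: for val, x in zip(data, arr):

After execution: s = 5
5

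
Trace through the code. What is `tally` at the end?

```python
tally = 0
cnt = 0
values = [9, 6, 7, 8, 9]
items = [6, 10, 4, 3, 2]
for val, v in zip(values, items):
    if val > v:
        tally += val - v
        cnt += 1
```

Let's trace through this code step by step.

Initialize: tally = 0
Initialize: cnt = 0
Initialize: values = [9, 6, 7, 8, 9]
Initialize: items = [6, 10, 4, 3, 2]
Entering loop: for val, v in zip(values, items):

After execution: tally = 18
18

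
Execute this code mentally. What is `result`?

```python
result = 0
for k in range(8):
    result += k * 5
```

Let's trace through this code step by step.

Initialize: result = 0
Entering loop: for k in range(8):

After execution: result = 140
140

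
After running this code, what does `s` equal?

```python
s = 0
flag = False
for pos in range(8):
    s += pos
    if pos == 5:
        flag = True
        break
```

Let's trace through this code step by step.

Initialize: s = 0
Initialize: flag = False
Entering loop: for pos in range(8):

After execution: s = 15
15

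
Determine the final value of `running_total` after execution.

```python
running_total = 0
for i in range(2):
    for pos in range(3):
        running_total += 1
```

Let's trace through this code step by step.

Initialize: running_total = 0
Entering loop: for i in range(2):

After execution: running_total = 6
6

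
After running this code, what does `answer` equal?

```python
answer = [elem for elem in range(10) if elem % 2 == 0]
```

Let's trace through this code step by step.

Initialize: answer = [elem for elem in range(10) if elem % 2 == 0]

After execution: answer = [0, 2, 4, 6, 8]
[0, 2, 4, 6, 8]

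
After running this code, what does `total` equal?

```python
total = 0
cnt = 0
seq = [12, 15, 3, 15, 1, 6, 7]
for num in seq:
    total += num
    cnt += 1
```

Let's trace through this code step by step.

Initialize: total = 0
Initialize: cnt = 0
Initialize: seq = [12, 15, 3, 15, 1, 6, 7]
Entering loop: for num in seq:

After execution: total = 59
59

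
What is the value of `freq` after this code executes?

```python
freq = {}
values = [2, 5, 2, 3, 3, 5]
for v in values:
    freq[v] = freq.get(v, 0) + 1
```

Let's trace through this code step by step.

Initialize: freq = {}
Initialize: values = [2, 5, 2, 3, 3, 5]
Entering loop: for v in values:

After execution: freq = {2: 2, 5: 2, 3: 2}
{2: 2, 5: 2, 3: 2}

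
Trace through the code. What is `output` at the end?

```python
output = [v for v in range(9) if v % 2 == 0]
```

Let's trace through this code step by step.

Initialize: output = [v for v in range(9) if v % 2 == 0]

After execution: output = [0, 2, 4, 6, 8]
[0, 2, 4, 6, 8]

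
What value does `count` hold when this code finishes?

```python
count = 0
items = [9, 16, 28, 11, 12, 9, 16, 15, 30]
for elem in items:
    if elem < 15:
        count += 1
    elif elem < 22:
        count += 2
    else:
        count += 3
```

Let's trace through this code step by step.

Initialize: count = 0
Initialize: items = [9, 16, 28, 11, 12, 9, 16, 15, 30]
Entering loop: for elem in items:

After execution: count = 16
16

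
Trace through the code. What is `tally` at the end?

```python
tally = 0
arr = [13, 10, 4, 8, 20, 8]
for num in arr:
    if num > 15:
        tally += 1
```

Let's trace through this code step by step.

Initialize: tally = 0
Initialize: arr = [13, 10, 4, 8, 20, 8]
Entering loop: for num in arr:

After execution: tally = 1
1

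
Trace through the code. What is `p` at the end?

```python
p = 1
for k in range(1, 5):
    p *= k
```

Let's trace through this code step by step.

Initialize: p = 1
Entering loop: for k in range(1, 5):

After execution: p = 24
24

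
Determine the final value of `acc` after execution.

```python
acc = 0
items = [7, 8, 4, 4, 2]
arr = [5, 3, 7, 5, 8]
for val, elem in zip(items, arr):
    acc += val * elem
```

Let's trace through this code step by step.

Initialize: acc = 0
Initialize: items = [7, 8, 4, 4, 2]
Initialize: arr = [5, 3, 7, 5, 8]
Entering loop: for val, elem in zip(items, arr):

After execution: acc = 123
123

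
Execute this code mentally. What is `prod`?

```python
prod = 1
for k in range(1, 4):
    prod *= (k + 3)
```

Let's trace through this code step by step.

Initialize: prod = 1
Entering loop: for k in range(1, 4):

After execution: prod = 120
120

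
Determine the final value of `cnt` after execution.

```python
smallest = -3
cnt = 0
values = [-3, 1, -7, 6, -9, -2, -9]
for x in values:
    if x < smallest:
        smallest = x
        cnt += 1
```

Let's trace through this code step by step.

Initialize: smallest = -3
Initialize: cnt = 0
Initialize: values = [-3, 1, -7, 6, -9, -2, -9]
Entering loop: for x in values:

After execution: cnt = 2
2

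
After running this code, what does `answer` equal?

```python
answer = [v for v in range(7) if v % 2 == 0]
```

Let's trace through this code step by step.

Initialize: answer = [v for v in range(7) if v % 2 == 0]

After execution: answer = [0, 2, 4, 6]
[0, 2, 4, 6]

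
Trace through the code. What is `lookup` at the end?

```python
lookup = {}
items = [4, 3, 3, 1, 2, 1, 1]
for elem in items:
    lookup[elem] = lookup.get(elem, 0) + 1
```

Let's trace through this code step by step.

Initialize: lookup = {}
Initialize: items = [4, 3, 3, 1, 2, 1, 1]
Entering loop: for elem in items:

After execution: lookup = {4: 1, 3: 2, 1: 3, 2: 1}
{4: 1, 3: 2, 1: 3, 2: 1}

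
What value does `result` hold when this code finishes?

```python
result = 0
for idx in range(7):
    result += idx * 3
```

Let's trace through this code step by step.

Initialize: result = 0
Entering loop: for idx in range(7):

After execution: result = 63
63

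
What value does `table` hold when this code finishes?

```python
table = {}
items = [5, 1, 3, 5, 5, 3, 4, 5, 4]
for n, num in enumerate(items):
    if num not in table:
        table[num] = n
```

Let's trace through this code step by step.

Initialize: table = {}
Initialize: items = [5, 1, 3, 5, 5, 3, 4, 5, 4]
Entering loop: for n, num in enumerate(items):

After execution: table = {5: 0, 1: 1, 3: 2, 4: 6}
{5: 0, 1: 1, 3: 2, 4: 6}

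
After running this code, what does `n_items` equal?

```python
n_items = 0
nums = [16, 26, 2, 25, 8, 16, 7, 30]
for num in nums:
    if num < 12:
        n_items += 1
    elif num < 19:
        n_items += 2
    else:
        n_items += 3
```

Let's trace through this code step by step.

Initialize: n_items = 0
Initialize: nums = [16, 26, 2, 25, 8, 16, 7, 30]
Entering loop: for num in nums:

After execution: n_items = 16
16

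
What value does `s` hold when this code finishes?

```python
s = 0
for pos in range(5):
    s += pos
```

Let's trace through this code step by step.

Initialize: s = 0
Entering loop: for pos in range(5):

After execution: s = 10
10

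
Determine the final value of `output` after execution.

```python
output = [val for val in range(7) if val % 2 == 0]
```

Let's trace through this code step by step.

Initialize: output = [val for val in range(7) if val % 2 == 0]

After execution: output = [0, 2, 4, 6]
[0, 2, 4, 6]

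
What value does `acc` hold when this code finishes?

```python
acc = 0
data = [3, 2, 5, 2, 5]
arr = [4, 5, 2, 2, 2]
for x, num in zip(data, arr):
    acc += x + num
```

Let's trace through this code step by step.

Initialize: acc = 0
Initialize: data = [3, 2, 5, 2, 5]
Initialize: arr = [4, 5, 2, 2, 2]
Entering loop: for x, num in zip(data, arr):

After execution: acc = 32
32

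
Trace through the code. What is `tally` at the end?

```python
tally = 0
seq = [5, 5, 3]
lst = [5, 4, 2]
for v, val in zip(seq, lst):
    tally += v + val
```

Let's trace through this code step by step.

Initialize: tally = 0
Initialize: seq = [5, 5, 3]
Initialize: lst = [5, 4, 2]
Entering loop: for v, val in zip(seq, lst):

After execution: tally = 24
24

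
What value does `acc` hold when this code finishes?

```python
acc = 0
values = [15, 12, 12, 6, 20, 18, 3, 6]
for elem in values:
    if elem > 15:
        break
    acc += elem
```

Let's trace through this code step by step.

Initialize: acc = 0
Initialize: values = [15, 12, 12, 6, 20, 18, 3, 6]
Entering loop: for elem in values:

After execution: acc = 45
45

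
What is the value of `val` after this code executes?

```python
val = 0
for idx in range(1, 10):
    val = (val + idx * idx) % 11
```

Let's trace through this code step by step.

Initialize: val = 0
Entering loop: for idx in range(1, 10):

After execution: val = 10
10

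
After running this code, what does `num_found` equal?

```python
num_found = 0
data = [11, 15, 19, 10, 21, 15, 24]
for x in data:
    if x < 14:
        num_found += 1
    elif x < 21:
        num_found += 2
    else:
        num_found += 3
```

Let's trace through this code step by step.

Initialize: num_found = 0
Initialize: data = [11, 15, 19, 10, 21, 15, 24]
Entering loop: for x in data:

After execution: num_found = 14
14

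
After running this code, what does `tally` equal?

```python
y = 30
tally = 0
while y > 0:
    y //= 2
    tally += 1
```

Let's trace through this code step by step.

Initialize: y = 30
Initialize: tally = 0
Entering loop: while y > 0:

After execution: tally = 5
5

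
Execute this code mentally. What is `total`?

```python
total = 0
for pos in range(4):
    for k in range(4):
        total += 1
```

Let's trace through this code step by step.

Initialize: total = 0
Entering loop: for pos in range(4):

After execution: total = 16
16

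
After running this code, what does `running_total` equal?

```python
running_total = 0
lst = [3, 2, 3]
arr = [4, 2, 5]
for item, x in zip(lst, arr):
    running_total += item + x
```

Let's trace through this code step by step.

Initialize: running_total = 0
Initialize: lst = [3, 2, 3]
Initialize: arr = [4, 2, 5]
Entering loop: for item, x in zip(lst, arr):

After execution: running_total = 19
19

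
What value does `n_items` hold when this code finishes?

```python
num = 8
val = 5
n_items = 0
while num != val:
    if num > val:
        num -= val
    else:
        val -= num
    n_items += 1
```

Let's trace through this code step by step.

Initialize: num = 8
Initialize: val = 5
Initialize: n_items = 0
Entering loop: while num != val:

After execution: n_items = 4
4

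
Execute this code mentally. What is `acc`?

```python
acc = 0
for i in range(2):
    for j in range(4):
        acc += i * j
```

Let's trace through this code step by step.

Initialize: acc = 0
Entering loop: for i in range(2):

After execution: acc = 6
6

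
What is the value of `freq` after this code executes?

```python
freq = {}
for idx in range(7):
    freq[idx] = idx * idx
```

Let's trace through this code step by step.

Initialize: freq = {}
Entering loop: for idx in range(7):

After execution: freq = {0: 0, 1: 1, 2: 4, 3: 9, 4: 16, 5: 25, 6: 36}
{0: 0, 1: 1, 2: 4, 3: 9, 4: 16, 5: 25, 6: 36}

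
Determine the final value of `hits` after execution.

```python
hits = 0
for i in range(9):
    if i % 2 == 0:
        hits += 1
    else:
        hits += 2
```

Let's trace through this code step by step.

Initialize: hits = 0
Entering loop: for i in range(9):

After execution: hits = 13
13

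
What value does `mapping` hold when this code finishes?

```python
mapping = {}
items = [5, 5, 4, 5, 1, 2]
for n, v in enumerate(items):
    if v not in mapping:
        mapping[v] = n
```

Let's trace through this code step by step.

Initialize: mapping = {}
Initialize: items = [5, 5, 4, 5, 1, 2]
Entering loop: for n, v in enumerate(items):

After execution: mapping = {5: 0, 4: 2, 1: 4, 2: 5}
{5: 0, 4: 2, 1: 4, 2: 5}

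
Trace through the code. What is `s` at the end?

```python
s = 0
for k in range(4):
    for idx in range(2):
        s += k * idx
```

Let's trace through this code step by step.

Initialize: s = 0
Entering loop: for k in range(4):

After execution: s = 6
6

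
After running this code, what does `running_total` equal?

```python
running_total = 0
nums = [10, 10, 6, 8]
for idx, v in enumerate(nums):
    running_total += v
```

Let's trace through this code step by step.

Initialize: running_total = 0
Initialize: nums = [10, 10, 6, 8]
Entering loop: for idx, v in enumerate(nums):

After execution: running_total = 34
34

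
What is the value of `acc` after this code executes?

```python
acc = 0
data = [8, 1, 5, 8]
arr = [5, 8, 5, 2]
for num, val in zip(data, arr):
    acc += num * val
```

Let's trace through this code step by step.

Initialize: acc = 0
Initialize: data = [8, 1, 5, 8]
Initialize: arr = [5, 8, 5, 2]
Entering loop: for num, val in zip(data, arr):

After execution: acc = 89
89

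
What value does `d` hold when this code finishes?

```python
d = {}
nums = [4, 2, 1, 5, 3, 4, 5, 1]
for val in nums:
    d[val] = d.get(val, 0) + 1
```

Let's trace through this code step by step.

Initialize: d = {}
Initialize: nums = [4, 2, 1, 5, 3, 4, 5, 1]
Entering loop: for val in nums:

After execution: d = {4: 2, 2: 1, 1: 2, 5: 2, 3: 1}
{4: 2, 2: 1, 1: 2, 5: 2, 3: 1}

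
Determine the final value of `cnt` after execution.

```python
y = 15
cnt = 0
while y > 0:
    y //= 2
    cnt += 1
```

Let's trace through this code step by step.

Initialize: y = 15
Initialize: cnt = 0
Entering loop: while y > 0:

After execution: cnt = 4
4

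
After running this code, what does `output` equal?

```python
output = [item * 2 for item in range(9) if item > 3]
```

Let's trace through this code step by step.

Initialize: output = [item * 2 for item in range(9) if item > 3]

After execution: output = [8, 10, 12, 14, 16]
[8, 10, 12, 14, 16]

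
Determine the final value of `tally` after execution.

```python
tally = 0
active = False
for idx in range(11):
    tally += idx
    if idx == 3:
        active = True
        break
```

Let's trace through this code step by step.

Initialize: tally = 0
Initialize: active = False
Entering loop: for idx in range(11):

After execution: tally = 6
6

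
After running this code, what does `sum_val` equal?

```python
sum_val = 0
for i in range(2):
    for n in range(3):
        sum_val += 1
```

Let's trace through this code step by step.

Initialize: sum_val = 0
Entering loop: for i in range(2):

After execution: sum_val = 6
6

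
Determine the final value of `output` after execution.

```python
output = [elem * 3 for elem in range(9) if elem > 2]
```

Let's trace through this code step by step.

Initialize: output = [elem * 3 for elem in range(9) if elem > 2]

After execution: output = [9, 12, 15, 18, 21, 24]
[9, 12, 15, 18, 21, 24]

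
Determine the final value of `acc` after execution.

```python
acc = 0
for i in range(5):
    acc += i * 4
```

Let's trace through this code step by step.

Initialize: acc = 0
Entering loop: for i in range(5):

After execution: acc = 40
40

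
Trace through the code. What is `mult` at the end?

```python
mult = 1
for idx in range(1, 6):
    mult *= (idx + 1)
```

Let's trace through this code step by step.

Initialize: mult = 1
Entering loop: for idx in range(1, 6):

After execution: mult = 720
720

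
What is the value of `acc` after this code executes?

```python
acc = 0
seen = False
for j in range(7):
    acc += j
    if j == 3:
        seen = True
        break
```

Let's trace through this code step by step.

Initialize: acc = 0
Initialize: seen = False
Entering loop: for j in range(7):

After execution: acc = 6
6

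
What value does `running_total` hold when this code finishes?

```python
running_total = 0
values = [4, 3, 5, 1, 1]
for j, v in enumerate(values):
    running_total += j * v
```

Let's trace through this code step by step.

Initialize: running_total = 0
Initialize: values = [4, 3, 5, 1, 1]
Entering loop: for j, v in enumerate(values):

After execution: running_total = 20
20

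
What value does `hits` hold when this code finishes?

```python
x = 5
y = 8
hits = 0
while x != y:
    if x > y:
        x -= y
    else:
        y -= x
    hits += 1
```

Let's trace through this code step by step.

Initialize: x = 5
Initialize: y = 8
Initialize: hits = 0
Entering loop: while x != y:

After execution: hits = 4
4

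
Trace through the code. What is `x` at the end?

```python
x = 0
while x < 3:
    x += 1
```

Let's trace through this code step by step.

Initialize: x = 0
Entering loop: while x < 3:

After execution: x = 3
3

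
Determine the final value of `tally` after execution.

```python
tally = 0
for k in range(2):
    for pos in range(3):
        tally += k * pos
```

Let's trace through this code step by step.

Initialize: tally = 0
Entering loop: for k in range(2):

After execution: tally = 3
3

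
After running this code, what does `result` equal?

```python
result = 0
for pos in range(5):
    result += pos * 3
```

Let's trace through this code step by step.

Initialize: result = 0
Entering loop: for pos in range(5):

After execution: result = 30
30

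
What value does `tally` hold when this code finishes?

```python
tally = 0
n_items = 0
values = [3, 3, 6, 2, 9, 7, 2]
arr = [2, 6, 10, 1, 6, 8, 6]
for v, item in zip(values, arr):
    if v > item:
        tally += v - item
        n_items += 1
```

Let's trace through this code step by step.

Initialize: tally = 0
Initialize: n_items = 0
Initialize: values = [3, 3, 6, 2, 9, 7, 2]
Initialize: arr = [2, 6, 10, 1, 6, 8, 6]
Entering loop: for v, item in zip(values, arr):

After execution: tally = 5
5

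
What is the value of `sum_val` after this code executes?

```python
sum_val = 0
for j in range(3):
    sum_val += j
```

Let's trace through this code step by step.

Initialize: sum_val = 0
Entering loop: for j in range(3):

After execution: sum_val = 3
3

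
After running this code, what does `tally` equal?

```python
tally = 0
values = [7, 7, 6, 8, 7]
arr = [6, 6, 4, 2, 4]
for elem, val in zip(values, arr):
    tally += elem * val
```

Let's trace through this code step by step.

Initialize: tally = 0
Initialize: values = [7, 7, 6, 8, 7]
Initialize: arr = [6, 6, 4, 2, 4]
Entering loop: for elem, val in zip(values, arr):

After execution: tally = 152
152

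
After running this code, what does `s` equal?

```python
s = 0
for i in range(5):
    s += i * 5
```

Let's trace through this code step by step.

Initialize: s = 0
Entering loop: for i in range(5):

After execution: s = 50
50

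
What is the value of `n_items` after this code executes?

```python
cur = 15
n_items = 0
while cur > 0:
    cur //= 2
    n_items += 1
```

Let's trace through this code step by step.

Initialize: cur = 15
Initialize: n_items = 0
Entering loop: while cur > 0:

After execution: n_items = 4
4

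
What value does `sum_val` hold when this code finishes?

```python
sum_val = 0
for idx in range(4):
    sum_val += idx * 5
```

Let's trace through this code step by step.

Initialize: sum_val = 0
Entering loop: for idx in range(4):

After execution: sum_val = 30
30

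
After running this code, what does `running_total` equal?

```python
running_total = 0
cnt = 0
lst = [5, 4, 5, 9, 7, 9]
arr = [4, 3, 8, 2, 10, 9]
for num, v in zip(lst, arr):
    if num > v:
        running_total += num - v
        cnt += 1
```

Let's trace through this code step by step.

Initialize: running_total = 0
Initialize: cnt = 0
Initialize: lst = [5, 4, 5, 9, 7, 9]
Initialize: arr = [4, 3, 8, 2, 10, 9]
Entering loop: for num, v in zip(lst, arr):

After execution: running_total = 9
9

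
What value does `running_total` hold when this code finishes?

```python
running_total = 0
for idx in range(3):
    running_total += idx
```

Let's trace through this code step by step.

Initialize: running_total = 0
Entering loop: for idx in range(3):

After execution: running_total = 3
3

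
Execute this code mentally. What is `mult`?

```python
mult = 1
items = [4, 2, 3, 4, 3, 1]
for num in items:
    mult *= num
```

Let's trace through this code step by step.

Initialize: mult = 1
Initialize: items = [4, 2, 3, 4, 3, 1]
Entering loop: for num in items:

After execution: mult = 288
288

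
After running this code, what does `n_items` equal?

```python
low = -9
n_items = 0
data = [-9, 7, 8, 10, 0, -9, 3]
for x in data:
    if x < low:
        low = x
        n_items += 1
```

Let's trace through this code step by step.

Initialize: low = -9
Initialize: n_items = 0
Initialize: data = [-9, 7, 8, 10, 0, -9, 3]
Entering loop: for x in data:

After execution: n_items = 0
0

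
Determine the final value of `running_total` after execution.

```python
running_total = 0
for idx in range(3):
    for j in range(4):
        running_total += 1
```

Let's trace through this code step by step.

Initialize: running_total = 0
Entering loop: for idx in range(3):

After execution: running_total = 12
12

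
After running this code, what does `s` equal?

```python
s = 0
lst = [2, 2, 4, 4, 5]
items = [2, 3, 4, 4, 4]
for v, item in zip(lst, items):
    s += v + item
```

Let's trace through this code step by step.

Initialize: s = 0
Initialize: lst = [2, 2, 4, 4, 5]
Initialize: items = [2, 3, 4, 4, 4]
Entering loop: for v, item in zip(lst, items):

After execution: s = 34
34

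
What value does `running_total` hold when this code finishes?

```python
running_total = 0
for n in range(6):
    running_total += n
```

Let's trace through this code step by step.

Initialize: running_total = 0
Entering loop: for n in range(6):

After execution: running_total = 15
15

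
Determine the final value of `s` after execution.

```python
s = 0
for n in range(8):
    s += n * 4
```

Let's trace through this code step by step.

Initialize: s = 0
Entering loop: for n in range(8):

After execution: s = 112
112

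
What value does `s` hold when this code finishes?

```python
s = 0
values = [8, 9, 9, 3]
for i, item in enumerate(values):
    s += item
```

Let's trace through this code step by step.

Initialize: s = 0
Initialize: values = [8, 9, 9, 3]
Entering loop: for i, item in enumerate(values):

After execution: s = 29
29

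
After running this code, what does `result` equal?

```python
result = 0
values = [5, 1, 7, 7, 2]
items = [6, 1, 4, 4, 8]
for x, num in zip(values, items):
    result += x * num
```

Let's trace through this code step by step.

Initialize: result = 0
Initialize: values = [5, 1, 7, 7, 2]
Initialize: items = [6, 1, 4, 4, 8]
Entering loop: for x, num in zip(values, items):

After execution: result = 103
103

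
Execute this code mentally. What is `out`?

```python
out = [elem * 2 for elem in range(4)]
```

Let's trace through this code step by step.

Initialize: out = [elem * 2 for elem in range(4)]

After execution: out = [0, 2, 4, 6]
[0, 2, 4, 6]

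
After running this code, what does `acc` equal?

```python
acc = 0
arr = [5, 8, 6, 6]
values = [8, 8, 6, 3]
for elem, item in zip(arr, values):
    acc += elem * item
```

Let's trace through this code step by step.

Initialize: acc = 0
Initialize: arr = [5, 8, 6, 6]
Initialize: values = [8, 8, 6, 3]
Entering loop: for elem, item in zip(arr, values):

After execution: acc = 158
158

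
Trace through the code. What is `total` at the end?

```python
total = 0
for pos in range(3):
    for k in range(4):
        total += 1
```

Let's trace through this code step by step.

Initialize: total = 0
Entering loop: for pos in range(3):

After execution: total = 12
12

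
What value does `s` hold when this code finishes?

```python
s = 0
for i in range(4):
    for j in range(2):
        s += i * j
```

Let's trace through this code step by step.

Initialize: s = 0
Entering loop: for i in range(4):

After execution: s = 6
6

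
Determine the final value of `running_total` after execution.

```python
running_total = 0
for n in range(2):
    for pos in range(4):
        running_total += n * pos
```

Let's trace through this code step by step.

Initialize: running_total = 0
Entering loop: for n in range(2):

After execution: running_total = 6
6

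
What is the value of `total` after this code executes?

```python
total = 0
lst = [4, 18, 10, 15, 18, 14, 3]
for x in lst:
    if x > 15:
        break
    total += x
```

Let's trace through this code step by step.

Initialize: total = 0
Initialize: lst = [4, 18, 10, 15, 18, 14, 3]
Entering loop: for x in lst:

After execution: total = 4
4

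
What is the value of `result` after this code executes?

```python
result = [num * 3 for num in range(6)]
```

Let's trace through this code step by step.

Initialize: result = [num * 3 for num in range(6)]

After execution: result = [0, 3, 6, 9, 12, 15]
[0, 3, 6, 9, 12, 15]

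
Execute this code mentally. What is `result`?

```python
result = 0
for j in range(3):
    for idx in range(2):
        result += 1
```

Let's trace through this code step by step.

Initialize: result = 0
Entering loop: for j in range(3):

After execution: result = 6
6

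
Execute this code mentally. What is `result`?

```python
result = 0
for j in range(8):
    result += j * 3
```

Let's trace through this code step by step.

Initialize: result = 0
Entering loop: for j in range(8):

After execution: result = 84
84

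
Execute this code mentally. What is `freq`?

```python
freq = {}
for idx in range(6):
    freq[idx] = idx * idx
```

Let's trace through this code step by step.

Initialize: freq = {}
Entering loop: for idx in range(6):

After execution: freq = {0: 0, 1: 1, 2: 4, 3: 9, 4: 16, 5: 25}
{0: 0, 1: 1, 2: 4, 3: 9, 4: 16, 5: 25}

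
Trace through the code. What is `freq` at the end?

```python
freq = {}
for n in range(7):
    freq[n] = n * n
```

Let's trace through this code step by step.

Initialize: freq = {}
Entering loop: for n in range(7):

After execution: freq = {0: 0, 1: 1, 2: 4, 3: 9, 4: 16, 5: 25, 6: 36}
{0: 0, 1: 1, 2: 4, 3: 9, 4: 16, 5: 25, 6: 36}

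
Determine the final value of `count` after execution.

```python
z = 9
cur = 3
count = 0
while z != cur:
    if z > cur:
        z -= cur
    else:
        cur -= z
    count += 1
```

Let's trace through this code step by step.

Initialize: z = 9
Initialize: cur = 3
Initialize: count = 0
Entering loop: while z != cur:

After execution: count = 2
2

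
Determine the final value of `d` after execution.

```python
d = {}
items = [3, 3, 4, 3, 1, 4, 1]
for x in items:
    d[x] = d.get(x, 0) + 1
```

Let's trace through this code step by step.

Initialize: d = {}
Initialize: items = [3, 3, 4, 3, 1, 4, 1]
Entering loop: for x in items:

After execution: d = {3: 3, 4: 2, 1: 2}
{3: 3, 4: 2, 1: 2}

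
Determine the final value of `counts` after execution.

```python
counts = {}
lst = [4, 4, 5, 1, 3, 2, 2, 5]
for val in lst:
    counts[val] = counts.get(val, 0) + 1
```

Let's trace through this code step by step.

Initialize: counts = {}
Initialize: lst = [4, 4, 5, 1, 3, 2, 2, 5]
Entering loop: for val in lst:

After execution: counts = {4: 2, 5: 2, 1: 1, 3: 1, 2: 2}
{4: 2, 5: 2, 1: 1, 3: 1, 2: 2}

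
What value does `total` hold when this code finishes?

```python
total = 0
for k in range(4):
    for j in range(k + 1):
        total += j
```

Let's trace through this code step by step.

Initialize: total = 0
Entering loop: for k in range(4):

After execution: total = 10
10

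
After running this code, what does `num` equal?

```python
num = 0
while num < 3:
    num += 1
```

Let's trace through this code step by step.

Initialize: num = 0
Entering loop: while num < 3:

After execution: num = 3
3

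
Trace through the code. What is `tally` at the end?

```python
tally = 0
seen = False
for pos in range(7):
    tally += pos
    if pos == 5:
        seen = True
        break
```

Let's trace through this code step by step.

Initialize: tally = 0
Initialize: seen = False
Entering loop: for pos in range(7):

After execution: tally = 15
15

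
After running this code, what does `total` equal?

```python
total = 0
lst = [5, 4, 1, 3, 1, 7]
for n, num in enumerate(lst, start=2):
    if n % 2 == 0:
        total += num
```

Let's trace through this code step by step.

Initialize: total = 0
Initialize: lst = [5, 4, 1, 3, 1, 7]
Entering loop: for n, num in enumerate(lst, start=2):

After execution: total = 7
7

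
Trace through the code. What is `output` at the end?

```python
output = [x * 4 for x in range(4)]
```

Let's trace through this code step by step.

Initialize: output = [x * 4 for x in range(4)]

After execution: output = [0, 4, 8, 12]
[0, 4, 8, 12]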